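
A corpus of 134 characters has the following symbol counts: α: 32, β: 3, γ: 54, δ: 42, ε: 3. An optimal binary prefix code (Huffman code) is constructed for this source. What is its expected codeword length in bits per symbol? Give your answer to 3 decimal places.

Probabilities are the counts divided by 134.
Repeatedly combine the two least-probable nodes; the expected code length is the sum of the merged weights.
merge 3/134 + 3/134 → 3/67
merge 3/67 + 16/67 → 19/67
merge 19/67 + 21/67 → 40/67
merge 27/67 + 40/67 → 1
L = 3/67 + 19/67 + 40/67 + 1 = 129/67 ≈ 1.925 bits/symbol.

1.925 bits/symbol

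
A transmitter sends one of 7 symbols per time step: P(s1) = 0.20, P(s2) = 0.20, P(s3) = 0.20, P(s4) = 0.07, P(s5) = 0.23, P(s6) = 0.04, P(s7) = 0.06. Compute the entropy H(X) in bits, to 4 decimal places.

H = −Σ pᵢ log₂ pᵢ.
−0.20·log₂(0.20) = 0.4644
−0.20·log₂(0.20) = 0.4644
−0.20·log₂(0.20) = 0.4644
−0.07·log₂(0.07) = 0.2686
−0.23·log₂(0.23) = 0.4877
−0.04·log₂(0.04) = 0.1858
−0.06·log₂(0.06) = 0.2435
Sum ≈ 2.5787 → 2.5787 bits.

2.5787 bits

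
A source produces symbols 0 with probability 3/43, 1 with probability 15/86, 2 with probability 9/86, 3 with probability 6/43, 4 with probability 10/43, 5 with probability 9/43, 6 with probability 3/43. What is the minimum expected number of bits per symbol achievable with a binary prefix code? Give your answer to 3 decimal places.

2.698 bits/symbol

Repeatedly combine the two least-probable nodes; the expected code length is the sum of the merged weights.
merge 3/43 + 3/43 → 6/43
merge 9/86 + 6/43 → 21/86
merge 6/43 + 15/86 → 27/86
merge 9/43 + 10/43 → 19/43
merge 21/86 + 27/86 → 24/43
merge 19/43 + 24/43 → 1
L = 6/43 + 21/86 + 27/86 + 19/43 + 24/43 + 1 = 116/43 ≈ 2.698 bits/symbol.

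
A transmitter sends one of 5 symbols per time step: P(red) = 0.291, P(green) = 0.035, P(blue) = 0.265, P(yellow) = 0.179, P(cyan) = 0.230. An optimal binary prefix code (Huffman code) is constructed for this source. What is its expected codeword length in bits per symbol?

Repeatedly combine the two least-probable nodes; the expected code length is the sum of the merged weights.
merge 7/200 + 179/1000 → 107/500
merge 107/500 + 23/100 → 111/250
merge 53/200 + 291/1000 → 139/250
merge 111/250 + 139/250 → 1
L = 107/500 + 111/250 + 139/250 + 1 = 1107/500 = 2.214 bits/symbol.

2.214 bits/symbol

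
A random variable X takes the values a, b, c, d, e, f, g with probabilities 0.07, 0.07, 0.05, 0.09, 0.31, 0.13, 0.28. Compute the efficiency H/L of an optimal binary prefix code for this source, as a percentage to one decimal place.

98.3%

Entropy H = −Σ p log₂ p ≈ 2.4865 bits.
Huffman merges: 1/20+7/100→3/25; 7/100+9/100→4/25; 3/25+13/100→1/4; 4/25+1/4→41/100; 7/25+31/100→59/100; 41/100+59/100→1. L = 253/100 ≈ 2.5300.
Efficiency = H/L = 2.4865/2.5300 = 98.3%.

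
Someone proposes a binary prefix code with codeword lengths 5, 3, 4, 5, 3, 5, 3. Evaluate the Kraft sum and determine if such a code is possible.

0.53125; yes

With common denominator 2^5 = 32: Σ 2^(−ℓᵢ) = 1/32 + 4/32 + 2/32 + 1/32 + 4/32 + 1/32 + 4/32 = 17/32 = 0.53125.
Kraft's inequality requires Σ ≤ 1; here Σ = 0.53125 ≤ 1, so such a prefix code exists.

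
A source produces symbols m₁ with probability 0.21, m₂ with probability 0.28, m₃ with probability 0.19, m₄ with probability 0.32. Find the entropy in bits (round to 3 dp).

1.968 bits

H = −Σ pᵢ log₂ pᵢ.
−0.21·log₂(0.21) = 0.4728
−0.28·log₂(0.28) = 0.5142
−0.19·log₂(0.19) = 0.4552
−0.32·log₂(0.32) = 0.5260
Sum ≈ 1.9683 → 1.968 bits.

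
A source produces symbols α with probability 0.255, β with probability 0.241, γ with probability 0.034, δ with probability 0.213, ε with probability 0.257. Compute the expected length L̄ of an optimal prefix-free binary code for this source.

Repeatedly combine the two least-probable nodes; the expected code length is the sum of the merged weights.
merge 17/500 + 213/1000 → 247/1000
merge 241/1000 + 247/1000 → 61/125
merge 51/200 + 257/1000 → 64/125
merge 61/125 + 64/125 → 1
L = 247/1000 + 61/125 + 64/125 + 1 = 2247/1000 = 2.247 bits/symbol.

2.247 bits/symbol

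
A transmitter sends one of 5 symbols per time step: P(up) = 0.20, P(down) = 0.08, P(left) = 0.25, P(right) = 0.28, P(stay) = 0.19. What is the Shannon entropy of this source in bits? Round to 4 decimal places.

2.2253 bits

H = −Σ pᵢ log₂ pᵢ.
−0.20·log₂(0.20) = 0.4644
−0.08·log₂(0.08) = 0.2915
−0.25·log₂(0.25) = 0.5000
−0.28·log₂(0.28) = 0.5142
−0.19·log₂(0.19) = 0.4552
Sum ≈ 2.2253 → 2.2253 bits.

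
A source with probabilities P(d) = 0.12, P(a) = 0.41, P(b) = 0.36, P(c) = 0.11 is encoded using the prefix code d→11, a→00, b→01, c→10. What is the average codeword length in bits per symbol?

L̄ = Σ pᵢ·ℓᵢ = 0.12·2 + 0.41·2 + 0.36·2 + 0.11·2 = 2 bits/symbol.

2 bits/symbol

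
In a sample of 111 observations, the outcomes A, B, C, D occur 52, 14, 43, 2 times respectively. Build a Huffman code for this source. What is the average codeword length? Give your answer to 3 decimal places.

Probabilities are the counts divided by 111.
Repeatedly combine the two least-probable nodes; the expected code length is the sum of the merged weights.
merge 2/111 + 14/111 → 16/111
merge 16/111 + 43/111 → 59/111
merge 52/111 + 59/111 → 1
L = 16/111 + 59/111 + 1 = 62/37 ≈ 1.676 bits/symbol.

1.676 bits/symbol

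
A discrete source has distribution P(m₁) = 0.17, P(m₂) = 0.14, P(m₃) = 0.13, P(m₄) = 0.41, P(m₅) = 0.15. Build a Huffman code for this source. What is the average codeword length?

Repeatedly combine the two least-probable nodes; the expected code length is the sum of the merged weights.
merge 13/100 + 7/50 → 27/100
merge 3/20 + 17/100 → 8/25
merge 27/100 + 8/25 → 59/100
merge 41/100 + 59/100 → 1
L = 27/100 + 8/25 + 59/100 + 1 = 109/50 = 2.18 bits/symbol.

2.18 bits/symbol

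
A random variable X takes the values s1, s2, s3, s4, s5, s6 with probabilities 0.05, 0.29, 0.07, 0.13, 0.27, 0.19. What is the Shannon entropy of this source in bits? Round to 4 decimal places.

2.3504 bits

H = −Σ pᵢ log₂ pᵢ.
−0.05·log₂(0.05) = 0.2161
−0.29·log₂(0.29) = 0.5179
−0.07·log₂(0.07) = 0.2686
−0.13·log₂(0.13) = 0.3826
−0.27·log₂(0.27) = 0.5100
−0.19·log₂(0.19) = 0.4552
Sum ≈ 2.3504 → 2.3504 bits.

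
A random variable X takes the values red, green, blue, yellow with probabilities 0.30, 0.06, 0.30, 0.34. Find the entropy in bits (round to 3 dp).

1.815 bits

H = −Σ pᵢ log₂ pᵢ.
−0.30·log₂(0.30) = 0.5211
−0.06·log₂(0.06) = 0.2435
−0.30·log₂(0.30) = 0.5211
−0.34·log₂(0.34) = 0.5292
Sum ≈ 1.8149 → 1.815 bits.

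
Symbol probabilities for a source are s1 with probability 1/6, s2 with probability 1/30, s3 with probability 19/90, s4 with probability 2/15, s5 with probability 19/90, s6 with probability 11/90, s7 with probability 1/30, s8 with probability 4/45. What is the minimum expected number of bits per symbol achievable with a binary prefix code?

Repeatedly combine the two least-probable nodes; the expected code length is the sum of the merged weights.
merge 1/30 + 1/30 → 1/15
merge 1/15 + 4/45 → 7/45
merge 11/90 + 2/15 → 23/90
merge 7/45 + 1/6 → 29/90
merge 19/90 + 19/90 → 19/45
merge 23/90 + 29/90 → 26/45
merge 19/45 + 26/45 → 1
L = 1/15 + 7/45 + 23/90 + 29/90 + 19/45 + 26/45 + 1 = 14/5 = 2.8 bits/symbol.

2.8 bits/symbol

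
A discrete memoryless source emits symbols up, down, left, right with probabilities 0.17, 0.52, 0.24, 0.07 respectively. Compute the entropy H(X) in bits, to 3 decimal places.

1.688 bits

H = −Σ pᵢ log₂ pᵢ.
−0.17·log₂(0.17) = 0.4346
−0.52·log₂(0.52) = 0.4906
−0.24·log₂(0.24) = 0.4941
−0.07·log₂(0.07) = 0.2686
Sum ≈ 1.6879 → 1.688 bits.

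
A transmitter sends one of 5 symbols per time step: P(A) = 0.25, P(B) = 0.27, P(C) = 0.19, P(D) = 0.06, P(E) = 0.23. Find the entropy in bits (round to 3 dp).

H = −Σ pᵢ log₂ pᵢ.
−0.25·log₂(0.25) = 0.5000
−0.27·log₂(0.27) = 0.5100
−0.19·log₂(0.19) = 0.4552
−0.06·log₂(0.06) = 0.2435
−0.23·log₂(0.23) = 0.4877
Sum ≈ 2.1964 → 2.196 bits.

2.196 bits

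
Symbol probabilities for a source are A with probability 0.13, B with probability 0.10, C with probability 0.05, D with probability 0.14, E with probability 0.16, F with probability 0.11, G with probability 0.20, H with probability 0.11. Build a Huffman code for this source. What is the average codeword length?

2.95 bits/symbol

Repeatedly combine the two least-probable nodes; the expected code length is the sum of the merged weights.
merge 1/20 + 1/10 → 3/20
merge 11/100 + 11/100 → 11/50
merge 13/100 + 7/50 → 27/100
merge 3/20 + 4/25 → 31/100
merge 1/5 + 11/50 → 21/50
merge 27/100 + 31/100 → 29/50
merge 21/50 + 29/50 → 1
L = 3/20 + 11/50 + 27/100 + 31/100 + 21/50 + 29/50 + 1 = 59/20 = 2.95 bits/symbol.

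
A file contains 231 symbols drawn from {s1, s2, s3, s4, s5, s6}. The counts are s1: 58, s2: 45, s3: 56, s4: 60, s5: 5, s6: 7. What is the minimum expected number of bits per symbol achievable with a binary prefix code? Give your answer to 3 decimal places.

2.299 bits/symbol

Probabilities are the counts divided by 231.
Repeatedly combine the two least-probable nodes; the expected code length is the sum of the merged weights.
merge 5/231 + 1/33 → 4/77
merge 4/77 + 15/77 → 19/77
merge 8/33 + 19/77 → 113/231
merge 58/231 + 20/77 → 118/231
merge 113/231 + 118/231 → 1
L = 4/77 + 19/77 + 113/231 + 118/231 + 1 = 177/77 ≈ 2.299 bits/symbol.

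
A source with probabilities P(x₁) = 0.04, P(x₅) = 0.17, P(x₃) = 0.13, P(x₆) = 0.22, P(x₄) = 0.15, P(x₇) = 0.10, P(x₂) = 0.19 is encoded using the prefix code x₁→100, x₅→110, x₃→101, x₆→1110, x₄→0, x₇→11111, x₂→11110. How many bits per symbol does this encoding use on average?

L̄ = Σ pᵢ·ℓᵢ = 0.04·3 + 0.17·3 + 0.13·3 + 0.22·4 + 0.15·1 + 0.10·5 + 0.19·5 = 3.5 bits/symbol.

3.5 bits/symbol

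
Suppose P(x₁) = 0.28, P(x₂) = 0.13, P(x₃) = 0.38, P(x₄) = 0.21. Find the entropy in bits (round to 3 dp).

1.900 bits

H = −Σ pᵢ log₂ pᵢ.
−0.28·log₂(0.28) = 0.5142
−0.13·log₂(0.13) = 0.3826
−0.38·log₂(0.38) = 0.5305
−0.21·log₂(0.21) = 0.4728
Sum ≈ 1.9001 → 1.900 bits.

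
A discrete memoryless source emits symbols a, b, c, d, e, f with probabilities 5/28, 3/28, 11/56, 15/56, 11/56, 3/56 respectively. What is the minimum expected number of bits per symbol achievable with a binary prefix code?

2.5 bits/symbol

Repeatedly combine the two least-probable nodes; the expected code length is the sum of the merged weights.
merge 3/56 + 3/28 → 9/56
merge 9/56 + 5/28 → 19/56
merge 11/56 + 11/56 → 11/28
merge 15/56 + 19/56 → 17/28
merge 11/28 + 17/28 → 1
L = 9/56 + 19/56 + 11/28 + 17/28 + 1 = 5/2 = 2.5 bits/symbol.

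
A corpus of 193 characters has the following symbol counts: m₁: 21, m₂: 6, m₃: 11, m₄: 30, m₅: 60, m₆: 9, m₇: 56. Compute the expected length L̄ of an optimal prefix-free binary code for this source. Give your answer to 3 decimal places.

Probabilities are the counts divided by 193.
Repeatedly combine the two least-probable nodes; the expected code length is the sum of the merged weights.
merge 6/193 + 9/193 → 15/193
merge 11/193 + 15/193 → 26/193
merge 21/193 + 26/193 → 47/193
merge 30/193 + 47/193 → 77/193
merge 56/193 + 60/193 → 116/193
merge 77/193 + 116/193 → 1
L = 15/193 + 26/193 + 47/193 + 77/193 + 116/193 + 1 = 474/193 ≈ 2.456 bits/symbol.

2.456 bits/symbol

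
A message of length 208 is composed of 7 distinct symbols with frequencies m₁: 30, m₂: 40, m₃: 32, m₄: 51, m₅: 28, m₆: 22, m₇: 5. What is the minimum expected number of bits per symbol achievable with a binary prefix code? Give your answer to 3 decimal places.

Probabilities are the counts divided by 208.
Repeatedly combine the two least-probable nodes; the expected code length is the sum of the merged weights.
merge 5/208 + 11/104 → 27/208
merge 27/208 + 7/52 → 55/208
merge 15/104 + 2/13 → 31/104
merge 5/26 + 51/208 → 7/16
merge 55/208 + 31/104 → 9/16
merge 7/16 + 9/16 → 1
L = 27/208 + 55/208 + 31/104 + 7/16 + 9/16 + 1 = 35/13 ≈ 2.692 bits/symbol.

2.692 bits/symbol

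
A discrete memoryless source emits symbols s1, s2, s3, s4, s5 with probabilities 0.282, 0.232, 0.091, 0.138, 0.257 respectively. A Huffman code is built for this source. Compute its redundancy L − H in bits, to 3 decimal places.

0.012 bits

Entropy H = −Σ p log₂ p ≈ 2.2167 bits.
Huffman merges: 91/1000+69/500→229/1000; 229/1000+29/125→461/1000; 257/1000+141/500→539/1000; 461/1000+539/1000→1. L = 2229/1000 ≈ 2.2290.
L − H = 2.2290 − 2.2167 = 0.012 bits.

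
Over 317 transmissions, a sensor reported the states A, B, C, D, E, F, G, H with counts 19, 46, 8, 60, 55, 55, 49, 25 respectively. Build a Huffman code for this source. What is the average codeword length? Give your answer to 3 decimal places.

Probabilities are the counts divided by 317.
Repeatedly combine the two least-probable nodes; the expected code length is the sum of the merged weights.
merge 8/317 + 19/317 → 27/317
merge 25/317 + 27/317 → 52/317
merge 46/317 + 49/317 → 95/317
merge 52/317 + 55/317 → 107/317
merge 55/317 + 60/317 → 115/317
merge 95/317 + 107/317 → 202/317
merge 115/317 + 202/317 → 1
L = 27/317 + 52/317 + 95/317 + 107/317 + 115/317 + 202/317 + 1 = 915/317 ≈ 2.886 bits/symbol.

2.886 bits/symbol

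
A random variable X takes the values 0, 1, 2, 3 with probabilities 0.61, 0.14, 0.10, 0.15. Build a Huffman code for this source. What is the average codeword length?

1.63 bits/symbol

Repeatedly combine the two least-probable nodes; the expected code length is the sum of the merged weights.
merge 1/10 + 7/50 → 6/25
merge 3/20 + 6/25 → 39/100
merge 39/100 + 61/100 → 1
L = 6/25 + 39/100 + 1 = 163/100 = 1.63 bits/symbol.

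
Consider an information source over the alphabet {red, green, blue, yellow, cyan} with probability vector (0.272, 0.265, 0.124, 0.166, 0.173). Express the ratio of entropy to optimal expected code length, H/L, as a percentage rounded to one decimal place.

Entropy H = −Σ p log₂ p ≈ 2.2600 bits.
Huffman merges: 31/250+83/500→29/100; 173/1000+53/200→219/500; 34/125+29/100→281/500; 219/500+281/500→1. L = 229/100 ≈ 2.2900.
Efficiency = H/L = 2.2600/2.2900 = 98.7%.

98.7%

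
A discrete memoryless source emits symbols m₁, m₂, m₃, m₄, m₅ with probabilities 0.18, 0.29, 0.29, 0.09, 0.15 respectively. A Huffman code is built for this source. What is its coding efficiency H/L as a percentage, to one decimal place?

Entropy H = −Σ p log₂ p ≈ 2.2043 bits.
Huffman merges: 9/100+3/20→6/25; 9/50+6/25→21/50; 29/100+29/100→29/50; 21/50+29/50→1. L = 56/25 ≈ 2.2400.
Efficiency = H/L = 2.2043/2.2400 = 98.4%.

98.4%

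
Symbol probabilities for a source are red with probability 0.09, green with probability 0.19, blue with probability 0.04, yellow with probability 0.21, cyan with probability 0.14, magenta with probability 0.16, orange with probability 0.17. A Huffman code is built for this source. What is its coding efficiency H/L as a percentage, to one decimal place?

Entropy H = −Σ p log₂ p ≈ 2.6812 bits.
Huffman merges: 1/25+9/100→13/100; 13/100+7/50→27/100; 4/25+17/100→33/100; 19/100+21/100→2/5; 27/100+33/100→3/5; 2/5+3/5→1. L = 273/100 ≈ 2.7300.
Efficiency = H/L = 2.6812/2.7300 = 98.2%.

98.2%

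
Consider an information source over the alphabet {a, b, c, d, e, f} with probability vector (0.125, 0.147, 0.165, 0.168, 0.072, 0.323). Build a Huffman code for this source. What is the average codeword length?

Repeatedly combine the two least-probable nodes; the expected code length is the sum of the merged weights.
merge 9/125 + 1/8 → 197/1000
merge 147/1000 + 33/200 → 39/125
merge 21/125 + 197/1000 → 73/200
merge 39/125 + 323/1000 → 127/200
merge 73/200 + 127/200 → 1
L = 197/1000 + 39/125 + 73/200 + 127/200 + 1 = 2509/1000 = 2.509 bits/symbol.

2.509 bits/symbol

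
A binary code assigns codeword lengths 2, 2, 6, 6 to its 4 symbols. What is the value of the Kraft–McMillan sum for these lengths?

0.53125

With common denominator 2^6 = 64: Σ 2^(−ℓᵢ) = 16/64 + 16/64 + 1/64 + 1/64 = 34/64 = 0.53125.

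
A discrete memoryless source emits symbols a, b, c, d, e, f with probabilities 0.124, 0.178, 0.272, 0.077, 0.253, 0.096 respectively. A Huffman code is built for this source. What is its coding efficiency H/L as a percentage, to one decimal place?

Entropy H = −Σ p log₂ p ≈ 2.4386 bits.
Huffman merges: 77/1000+12/125→173/1000; 31/250+173/1000→297/1000; 89/500+253/1000→431/1000; 34/125+297/1000→569/1000; 431/1000+569/1000→1. L = 247/100 ≈ 2.4700.
Efficiency = H/L = 2.4386/2.4700 = 98.7%.

98.7%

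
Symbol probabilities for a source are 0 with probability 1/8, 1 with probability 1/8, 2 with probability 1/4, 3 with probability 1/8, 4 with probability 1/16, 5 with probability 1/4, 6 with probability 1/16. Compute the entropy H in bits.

Each probability is a power of 1/2, so log₂(1/p) is an integer.
H = Σ p·log₂(1/p) = 1/8·3 + 1/8·3 + 1/4·2 + 1/8·3 + 1/16·4 + 1/4·2 + 1/16·4 = 2.625 bits.

2.625 bits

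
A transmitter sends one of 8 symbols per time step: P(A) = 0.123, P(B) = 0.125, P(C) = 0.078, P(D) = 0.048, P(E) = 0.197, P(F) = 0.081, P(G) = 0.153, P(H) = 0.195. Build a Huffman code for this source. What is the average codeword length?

Repeatedly combine the two least-probable nodes; the expected code length is the sum of the merged weights.
merge 6/125 + 39/500 → 63/500
merge 81/1000 + 123/1000 → 51/250
merge 1/8 + 63/500 → 251/1000
merge 153/1000 + 39/200 → 87/250
merge 197/1000 + 51/250 → 401/1000
merge 251/1000 + 87/250 → 599/1000
merge 401/1000 + 599/1000 → 1
L = 63/500 + 51/250 + 251/1000 + 87/250 + 401/1000 + 599/1000 + 1 = 2929/1000 = 2.929 bits/symbol.

2.929 bits/symbol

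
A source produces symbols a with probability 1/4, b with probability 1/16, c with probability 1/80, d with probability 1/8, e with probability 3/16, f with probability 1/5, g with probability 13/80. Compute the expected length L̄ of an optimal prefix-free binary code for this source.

Repeatedly combine the two least-probable nodes; the expected code length is the sum of the merged weights.
merge 1/80 + 1/16 → 3/40
merge 3/40 + 1/8 → 1/5
merge 13/80 + 3/16 → 7/20
merge 1/5 + 1/5 → 2/5
merge 1/4 + 7/20 → 3/5
merge 2/5 + 3/5 → 1
L = 3/40 + 1/5 + 7/20 + 2/5 + 3/5 + 1 = 21/8 = 2.625 bits/symbol.

2.625 bits/symbol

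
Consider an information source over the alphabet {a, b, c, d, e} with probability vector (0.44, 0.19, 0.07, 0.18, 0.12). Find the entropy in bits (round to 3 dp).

2.057 bits

H = −Σ pᵢ log₂ pᵢ.
−0.44·log₂(0.44) = 0.5211
−0.19·log₂(0.19) = 0.4552
−0.07·log₂(0.07) = 0.2686
−0.18·log₂(0.18) = 0.4453
−0.12·log₂(0.12) = 0.3671
Sum ≈ 2.0573 → 2.057 bits.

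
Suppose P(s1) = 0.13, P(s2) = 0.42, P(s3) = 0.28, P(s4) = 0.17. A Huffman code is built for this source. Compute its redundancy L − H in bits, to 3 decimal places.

Entropy H = −Σ p log₂ p ≈ 1.8571 bits.
Huffman merges: 13/100+17/100→3/10; 7/25+3/10→29/50; 21/50+29/50→1. L = 47/25 ≈ 1.8800.
L − H = 1.8800 − 1.8571 = 0.023 bits.

0.023 bits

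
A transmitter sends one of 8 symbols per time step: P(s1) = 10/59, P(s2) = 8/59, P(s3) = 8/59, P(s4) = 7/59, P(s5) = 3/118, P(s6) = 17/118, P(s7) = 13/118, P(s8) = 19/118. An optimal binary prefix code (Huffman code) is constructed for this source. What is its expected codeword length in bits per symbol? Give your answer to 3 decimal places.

Repeatedly combine the two least-probable nodes; the expected code length is the sum of the merged weights.
merge 3/118 + 13/118 → 8/59
merge 7/59 + 8/59 → 15/59
merge 8/59 + 8/59 → 16/59
merge 17/118 + 19/118 → 18/59
merge 10/59 + 15/59 → 25/59
merge 16/59 + 18/59 → 34/59
merge 25/59 + 34/59 → 1
L = 8/59 + 15/59 + 16/59 + 18/59 + 25/59 + 34/59 + 1 = 175/59 ≈ 2.966 bits/symbol.

2.966 bits/symbol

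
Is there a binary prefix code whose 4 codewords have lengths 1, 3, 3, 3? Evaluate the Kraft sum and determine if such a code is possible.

0.875; yes

With common denominator 2^3 = 8: Σ 2^(−ℓᵢ) = 4/8 + 1/8 + 1/8 + 1/8 = 7/8 = 0.875.
Kraft's inequality requires Σ ≤ 1; here Σ = 0.875 ≤ 1, so such a prefix code exists.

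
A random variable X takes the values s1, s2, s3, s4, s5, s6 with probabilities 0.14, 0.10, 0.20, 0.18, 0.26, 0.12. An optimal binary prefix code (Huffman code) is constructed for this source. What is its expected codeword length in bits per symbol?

Repeatedly combine the two least-probable nodes; the expected code length is the sum of the merged weights.
merge 1/10 + 3/25 → 11/50
merge 7/50 + 9/50 → 8/25
merge 1/5 + 11/50 → 21/50
merge 13/50 + 8/25 → 29/50
merge 21/50 + 29/50 → 1
L = 11/50 + 8/25 + 21/50 + 29/50 + 1 = 127/50 = 2.54 bits/symbol.

2.54 bits/symbol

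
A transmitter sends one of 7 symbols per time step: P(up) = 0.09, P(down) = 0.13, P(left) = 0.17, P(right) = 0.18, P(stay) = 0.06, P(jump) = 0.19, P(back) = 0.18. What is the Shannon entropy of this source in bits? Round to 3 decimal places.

H = −Σ pᵢ log₂ pᵢ.
−0.09·log₂(0.09) = 0.3127
−0.13·log₂(0.13) = 0.3826
−0.17·log₂(0.17) = 0.4346
−0.18·log₂(0.18) = 0.4453
−0.06·log₂(0.06) = 0.2435
−0.19·log₂(0.19) = 0.4552
−0.18·log₂(0.18) = 0.4453
Sum ≈ 2.7193 → 2.719 bits.

2.719 bits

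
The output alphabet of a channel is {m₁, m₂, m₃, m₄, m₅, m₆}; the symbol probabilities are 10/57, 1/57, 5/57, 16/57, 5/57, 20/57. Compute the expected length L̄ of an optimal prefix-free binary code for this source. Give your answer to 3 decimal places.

Repeatedly combine the two least-probable nodes; the expected code length is the sum of the merged weights.
merge 1/57 + 5/57 → 2/19
merge 5/57 + 2/19 → 11/57
merge 10/57 + 11/57 → 7/19
merge 16/57 + 20/57 → 12/19
merge 7/19 + 12/19 → 1
L = 2/19 + 11/57 + 7/19 + 12/19 + 1 = 131/57 ≈ 2.298 bits/symbol.

2.298 bits/symbol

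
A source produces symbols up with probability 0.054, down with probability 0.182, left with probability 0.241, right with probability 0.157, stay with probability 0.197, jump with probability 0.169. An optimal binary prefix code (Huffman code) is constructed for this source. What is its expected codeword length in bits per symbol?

2.562 bits/symbol

Repeatedly combine the two least-probable nodes; the expected code length is the sum of the merged weights.
merge 27/500 + 157/1000 → 211/1000
merge 169/1000 + 91/500 → 351/1000
merge 197/1000 + 211/1000 → 51/125
merge 241/1000 + 351/1000 → 74/125
merge 51/125 + 74/125 → 1
L = 211/1000 + 351/1000 + 51/125 + 74/125 + 1 = 1281/500 = 2.562 bits/symbol.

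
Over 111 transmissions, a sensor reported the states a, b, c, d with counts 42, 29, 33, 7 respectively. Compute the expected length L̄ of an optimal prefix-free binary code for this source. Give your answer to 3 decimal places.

1.946 bits/symbol

Probabilities are the counts divided by 111.
Repeatedly combine the two least-probable nodes; the expected code length is the sum of the merged weights.
merge 7/111 + 29/111 → 12/37
merge 11/37 + 12/37 → 23/37
merge 14/37 + 23/37 → 1
L = 12/37 + 23/37 + 1 = 72/37 ≈ 1.946 bits/symbol.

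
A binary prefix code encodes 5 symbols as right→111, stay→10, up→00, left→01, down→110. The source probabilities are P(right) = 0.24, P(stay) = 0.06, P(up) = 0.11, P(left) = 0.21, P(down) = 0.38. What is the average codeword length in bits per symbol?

2.62 bits/symbol

L̄ = Σ pᵢ·ℓᵢ = 0.24·3 + 0.06·2 + 0.11·2 + 0.21·2 + 0.38·3 = 2.62 bits/symbol.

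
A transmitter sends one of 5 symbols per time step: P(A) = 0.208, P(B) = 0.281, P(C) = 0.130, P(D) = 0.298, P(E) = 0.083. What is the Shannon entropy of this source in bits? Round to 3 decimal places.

H = −Σ pᵢ log₂ pᵢ.
−0.208·log₂(0.208) = 0.4712
−0.281·log₂(0.281) = 0.5146
−0.130·log₂(0.130) = 0.3826
−0.298·log₂(0.298) = 0.5205
−0.083·log₂(0.083) = 0.2980
Sum ≈ 2.1870 → 2.187 bits.

2.187 bits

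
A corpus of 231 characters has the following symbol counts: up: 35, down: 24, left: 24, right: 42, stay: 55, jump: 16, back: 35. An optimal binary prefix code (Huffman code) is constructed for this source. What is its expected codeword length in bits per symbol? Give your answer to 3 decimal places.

Probabilities are the counts divided by 231.
Repeatedly combine the two least-probable nodes; the expected code length is the sum of the merged weights.
merge 16/231 + 8/77 → 40/231
merge 8/77 + 5/33 → 59/231
merge 5/33 + 40/231 → 25/77
merge 2/11 + 5/21 → 97/231
merge 59/231 + 25/77 → 134/231
merge 97/231 + 134/231 → 1
L = 40/231 + 59/231 + 25/77 + 97/231 + 134/231 + 1 = 212/77 ≈ 2.753 bits/symbol.

2.753 bits/symbol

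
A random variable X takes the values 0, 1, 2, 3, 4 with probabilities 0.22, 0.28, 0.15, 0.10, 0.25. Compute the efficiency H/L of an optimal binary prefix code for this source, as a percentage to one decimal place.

Entropy H = −Σ p log₂ p ≈ 2.2375 bits.
Huffman merges: 1/10+3/20→1/4; 11/50+1/4→47/100; 1/4+7/25→53/100; 47/100+53/100→1. L = 9/4 ≈ 2.2500.
Efficiency = H/L = 2.2375/2.2500 = 99.4%.

99.4%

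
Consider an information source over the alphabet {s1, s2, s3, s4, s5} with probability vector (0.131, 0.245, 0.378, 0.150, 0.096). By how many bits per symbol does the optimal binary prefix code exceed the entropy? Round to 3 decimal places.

Entropy H = −Σ p log₂ p ≈ 2.1469 bits.
Huffman merges: 12/125+131/1000→227/1000; 3/20+227/1000→377/1000; 49/200+377/1000→311/500; 189/500+311/500→1. L = 1113/500 ≈ 2.2260.
L − H = 2.2260 − 2.1469 = 0.079 bits.

0.079 bits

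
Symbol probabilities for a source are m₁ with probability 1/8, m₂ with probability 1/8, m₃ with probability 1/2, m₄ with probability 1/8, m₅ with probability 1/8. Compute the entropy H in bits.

Each probability is a power of 1/2, so log₂(1/p) is an integer.
H = Σ p·log₂(1/p) = 1/8·3 + 1/8·3 + 1/2·1 + 1/8·3 + 1/8·3 = 2 bits.

2 bits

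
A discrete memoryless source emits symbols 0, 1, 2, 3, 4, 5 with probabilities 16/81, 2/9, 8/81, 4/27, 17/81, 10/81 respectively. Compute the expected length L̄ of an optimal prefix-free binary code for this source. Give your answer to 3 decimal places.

2.568 bits/symbol

Repeatedly combine the two least-probable nodes; the expected code length is the sum of the merged weights.
merge 8/81 + 10/81 → 2/9
merge 4/27 + 16/81 → 28/81
merge 17/81 + 2/9 → 35/81
merge 2/9 + 28/81 → 46/81
merge 35/81 + 46/81 → 1
L = 2/9 + 28/81 + 35/81 + 46/81 + 1 = 208/81 ≈ 2.568 bits/symbol.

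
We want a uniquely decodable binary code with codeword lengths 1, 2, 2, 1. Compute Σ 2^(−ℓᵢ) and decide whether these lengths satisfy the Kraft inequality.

1.5; no

With common denominator 2^2 = 4: Σ 2^(−ℓᵢ) = 2/4 + 1/4 + 1/4 + 2/4 = 6/4 = 1.5.
Kraft's inequality requires Σ ≤ 1; here Σ = 1.5 > 1, so no such prefix code exists.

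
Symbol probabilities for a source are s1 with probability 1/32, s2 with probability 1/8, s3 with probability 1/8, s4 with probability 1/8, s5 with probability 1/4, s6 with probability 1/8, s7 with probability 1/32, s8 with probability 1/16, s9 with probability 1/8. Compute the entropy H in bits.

2.9375 bits

Each probability is a power of 1/2, so log₂(1/p) is an integer.
H = Σ p·log₂(1/p) = 1/32·5 + 1/8·3 + 1/8·3 + 1/8·3 + 1/4·2 + 1/8·3 + 1/32·5 + 1/16·4 + 1/8·3 = 2.9375 bits.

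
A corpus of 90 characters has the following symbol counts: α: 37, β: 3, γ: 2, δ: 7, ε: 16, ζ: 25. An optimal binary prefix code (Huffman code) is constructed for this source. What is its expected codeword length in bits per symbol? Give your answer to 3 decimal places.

Probabilities are the counts divided by 90.
Repeatedly combine the two least-probable nodes; the expected code length is the sum of the merged weights.
merge 1/45 + 1/30 → 1/18
merge 1/18 + 7/90 → 2/15
merge 2/15 + 8/45 → 14/45
merge 5/18 + 14/45 → 53/90
merge 37/90 + 53/90 → 1
L = 1/18 + 2/15 + 14/45 + 53/90 + 1 = 94/45 ≈ 2.089 bits/symbol.

2.089 bits/symbol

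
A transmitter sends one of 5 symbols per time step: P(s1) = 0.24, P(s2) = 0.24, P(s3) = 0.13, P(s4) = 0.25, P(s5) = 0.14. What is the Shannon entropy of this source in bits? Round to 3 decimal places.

H = −Σ pᵢ log₂ pᵢ.
−0.24·log₂(0.24) = 0.4941
−0.24·log₂(0.24) = 0.4941
−0.13·log₂(0.13) = 0.3826
−0.25·log₂(0.25) = 0.5000
−0.14·log₂(0.14) = 0.3971
Sum ≈ 2.2680 → 2.268 bits.

2.268 bits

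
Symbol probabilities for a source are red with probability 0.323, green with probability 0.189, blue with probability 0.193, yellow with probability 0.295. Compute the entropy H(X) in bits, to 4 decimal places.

1.9585 bits

H = −Σ pᵢ log₂ pᵢ.
−0.323·log₂(0.323) = 0.5266
−0.189·log₂(0.189) = 0.4543
−0.193·log₂(0.193) = 0.4581
−0.295·log₂(0.295) = 0.5196
Sum ≈ 1.9585 → 1.9585 bits.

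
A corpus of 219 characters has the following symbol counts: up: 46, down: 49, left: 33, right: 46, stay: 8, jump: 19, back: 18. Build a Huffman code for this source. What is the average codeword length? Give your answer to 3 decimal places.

Probabilities are the counts divided by 219.
Repeatedly combine the two least-probable nodes; the expected code length is the sum of the merged weights.
merge 8/219 + 6/73 → 26/219
merge 19/219 + 26/219 → 15/73
merge 11/73 + 15/73 → 26/73
merge 46/219 + 46/219 → 92/219
merge 49/219 + 26/73 → 127/219
merge 92/219 + 127/219 → 1
L = 26/219 + 15/73 + 26/73 + 92/219 + 127/219 + 1 = 587/219 ≈ 2.680 bits/symbol.

2.680 bits/symbol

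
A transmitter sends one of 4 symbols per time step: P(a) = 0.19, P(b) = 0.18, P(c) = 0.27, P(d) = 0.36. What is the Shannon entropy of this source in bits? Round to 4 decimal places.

1.9412 bits

H = −Σ pᵢ log₂ pᵢ.
−0.19·log₂(0.19) = 0.4552
−0.18·log₂(0.18) = 0.4453
−0.27·log₂(0.27) = 0.5100
−0.36·log₂(0.36) = 0.5306
Sum ≈ 1.9412 → 1.9412 bits.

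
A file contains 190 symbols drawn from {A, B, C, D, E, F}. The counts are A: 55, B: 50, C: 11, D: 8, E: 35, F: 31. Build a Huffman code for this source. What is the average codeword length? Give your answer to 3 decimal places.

2.363 bits/symbol

Probabilities are the counts divided by 190.
Repeatedly combine the two least-probable nodes; the expected code length is the sum of the merged weights.
merge 4/95 + 11/190 → 1/10
merge 1/10 + 31/190 → 5/19
merge 7/38 + 5/19 → 17/38
merge 5/19 + 11/38 → 21/38
merge 17/38 + 21/38 → 1
L = 1/10 + 5/19 + 17/38 + 21/38 + 1 = 449/190 ≈ 2.363 bits/symbol.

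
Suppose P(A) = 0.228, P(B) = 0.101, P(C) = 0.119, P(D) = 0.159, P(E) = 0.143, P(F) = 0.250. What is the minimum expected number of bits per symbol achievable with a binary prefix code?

Repeatedly combine the two least-probable nodes; the expected code length is the sum of the merged weights.
merge 101/1000 + 119/1000 → 11/50
merge 143/1000 + 159/1000 → 151/500
merge 11/50 + 57/250 → 56/125
merge 1/4 + 151/500 → 69/125
merge 56/125 + 69/125 → 1
L = 11/50 + 151/500 + 56/125 + 69/125 + 1 = 1261/500 = 2.522 bits/symbol.

2.522 bits/symbol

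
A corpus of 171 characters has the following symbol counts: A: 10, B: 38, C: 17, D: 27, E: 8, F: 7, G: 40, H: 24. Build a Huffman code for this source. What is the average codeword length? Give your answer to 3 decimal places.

Probabilities are the counts divided by 171.
Repeatedly combine the two least-probable nodes; the expected code length is the sum of the merged weights.
merge 7/171 + 8/171 → 5/57
merge 10/171 + 5/57 → 25/171
merge 17/171 + 8/57 → 41/171
merge 25/171 + 3/19 → 52/171
merge 2/9 + 40/171 → 26/57
merge 41/171 + 52/171 → 31/57
merge 26/57 + 31/57 → 1
L = 5/57 + 25/171 + 41/171 + 52/171 + 26/57 + 31/57 + 1 = 25/9 ≈ 2.778 bits/symbol.

2.778 bits/symbol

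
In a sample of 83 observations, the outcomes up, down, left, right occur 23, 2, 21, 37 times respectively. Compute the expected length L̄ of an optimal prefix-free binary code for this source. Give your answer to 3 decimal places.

1.831 bits/symbol

Probabilities are the counts divided by 83.
Repeatedly combine the two least-probable nodes; the expected code length is the sum of the merged weights.
merge 2/83 + 21/83 → 23/83
merge 23/83 + 23/83 → 46/83
merge 37/83 + 46/83 → 1
L = 23/83 + 46/83 + 1 = 152/83 ≈ 1.831 bits/symbol.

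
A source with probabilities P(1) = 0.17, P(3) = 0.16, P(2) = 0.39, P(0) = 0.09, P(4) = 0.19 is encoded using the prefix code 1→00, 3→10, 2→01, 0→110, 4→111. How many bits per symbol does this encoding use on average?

2.28 bits/symbol

L̄ = Σ pᵢ·ℓᵢ = 0.17·2 + 0.16·2 + 0.39·2 + 0.09·3 + 0.19·3 = 2.28 bits/symbol.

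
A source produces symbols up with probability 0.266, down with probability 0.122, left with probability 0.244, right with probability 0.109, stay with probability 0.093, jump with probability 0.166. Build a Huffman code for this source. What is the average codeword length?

Repeatedly combine the two least-probable nodes; the expected code length is the sum of the merged weights.
merge 93/1000 + 109/1000 → 101/500
merge 61/500 + 83/500 → 36/125
merge 101/500 + 61/250 → 223/500
merge 133/500 + 36/125 → 277/500
merge 223/500 + 277/500 → 1
L = 101/500 + 36/125 + 223/500 + 277/500 + 1 = 249/100 = 2.49 bits/symbol.

2.49 bits/symbol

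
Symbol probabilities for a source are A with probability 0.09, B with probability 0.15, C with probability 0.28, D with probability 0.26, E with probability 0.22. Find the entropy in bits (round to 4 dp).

2.2233 bits

H = −Σ pᵢ log₂ pᵢ.
−0.09·log₂(0.09) = 0.3127
−0.15·log₂(0.15) = 0.4105
−0.28·log₂(0.28) = 0.5142
−0.26·log₂(0.26) = 0.5053
−0.22·log₂(0.22) = 0.4806
Sum ≈ 2.2233 → 2.2233 bits.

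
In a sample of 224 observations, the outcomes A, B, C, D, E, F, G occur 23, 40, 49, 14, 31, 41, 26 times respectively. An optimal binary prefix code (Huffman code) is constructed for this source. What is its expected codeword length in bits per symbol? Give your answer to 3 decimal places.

2.763 bits/symbol

Probabilities are the counts divided by 224.
Repeatedly combine the two least-probable nodes; the expected code length is the sum of the merged weights.
merge 1/16 + 23/224 → 37/224
merge 13/112 + 31/224 → 57/224
merge 37/224 + 5/28 → 11/32
merge 41/224 + 7/32 → 45/112
merge 57/224 + 11/32 → 67/112
merge 45/112 + 67/112 → 1
L = 37/224 + 57/224 + 11/32 + 45/112 + 67/112 + 1 = 619/224 ≈ 2.763 bits/symbol.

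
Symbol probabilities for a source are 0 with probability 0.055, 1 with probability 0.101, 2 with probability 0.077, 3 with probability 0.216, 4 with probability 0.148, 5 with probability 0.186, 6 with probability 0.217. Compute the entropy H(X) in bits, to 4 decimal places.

H = −Σ pᵢ log₂ pᵢ.
−0.055·log₂(0.055) = 0.2301
−0.101·log₂(0.101) = 0.3341
−0.077·log₂(0.077) = 0.2848
−0.216·log₂(0.216) = 0.4776
−0.148·log₂(0.148) = 0.4079
−0.186·log₂(0.186) = 0.4514
−0.217·log₂(0.217) = 0.4783
Sum ≈ 2.6642 → 2.6642 bits.

2.6642 bits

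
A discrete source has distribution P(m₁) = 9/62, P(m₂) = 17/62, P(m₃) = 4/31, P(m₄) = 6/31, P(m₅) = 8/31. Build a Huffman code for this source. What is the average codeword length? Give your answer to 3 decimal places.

Repeatedly combine the two least-probable nodes; the expected code length is the sum of the merged weights.
merge 4/31 + 9/62 → 17/62
merge 6/31 + 8/31 → 14/31
merge 17/62 + 17/62 → 17/31
merge 14/31 + 17/31 → 1
L = 17/62 + 14/31 + 17/31 + 1 = 141/62 ≈ 2.274 bits/symbol.

2.274 bits/symbol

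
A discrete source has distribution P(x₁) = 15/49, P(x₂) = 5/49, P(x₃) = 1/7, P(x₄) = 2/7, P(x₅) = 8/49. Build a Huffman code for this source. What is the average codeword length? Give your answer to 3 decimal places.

Repeatedly combine the two least-probable nodes; the expected code length is the sum of the merged weights.
merge 5/49 + 1/7 → 12/49
merge 8/49 + 12/49 → 20/49
merge 2/7 + 15/49 → 29/49
merge 20/49 + 29/49 → 1
L = 12/49 + 20/49 + 29/49 + 1 = 110/49 ≈ 2.245 bits/symbol.

2.245 bits/symbol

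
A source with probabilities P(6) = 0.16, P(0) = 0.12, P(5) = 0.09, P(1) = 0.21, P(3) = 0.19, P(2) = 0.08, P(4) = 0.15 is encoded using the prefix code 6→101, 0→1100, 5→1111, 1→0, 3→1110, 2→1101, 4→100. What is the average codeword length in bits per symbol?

3.06 bits/symbol

L̄ = Σ pᵢ·ℓᵢ = 0.16·3 + 0.12·4 + 0.09·4 + 0.21·1 + 0.19·4 + 0.08·4 + 0.15·3 = 3.06 bits/symbol.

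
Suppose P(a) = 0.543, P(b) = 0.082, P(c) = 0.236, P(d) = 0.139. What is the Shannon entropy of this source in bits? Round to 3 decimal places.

H = −Σ pᵢ log₂ pᵢ.
−0.543·log₂(0.543) = 0.4784
−0.082·log₂(0.082) = 0.2959
−0.236·log₂(0.236) = 0.4916
−0.139·log₂(0.139) = 0.3957
Sum ≈ 1.6616 → 1.662 bits.

1.662 bits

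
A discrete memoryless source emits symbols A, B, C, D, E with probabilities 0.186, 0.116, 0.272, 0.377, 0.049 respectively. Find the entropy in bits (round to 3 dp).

2.067 bits

H = −Σ pᵢ log₂ pᵢ.
−0.186·log₂(0.186) = 0.4514
−0.116·log₂(0.116) = 0.3605
−0.272·log₂(0.272) = 0.5109
−0.377·log₂(0.377) = 0.5306
−0.049·log₂(0.049) = 0.2132
Sum ≈ 2.0665 → 2.067 bits.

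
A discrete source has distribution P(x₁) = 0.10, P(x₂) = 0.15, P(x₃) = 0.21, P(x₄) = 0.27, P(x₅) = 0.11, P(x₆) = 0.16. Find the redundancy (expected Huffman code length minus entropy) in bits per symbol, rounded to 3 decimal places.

0.021 bits

Entropy H = −Σ p log₂ p ≈ 2.4989 bits.
Huffman merges: 1/10+11/100→21/100; 3/20+4/25→31/100; 21/100+21/100→21/50; 27/100+31/100→29/50; 21/50+29/50→1. L = 63/25 ≈ 2.5200.
L − H = 2.5200 − 2.4989 = 0.021 bits.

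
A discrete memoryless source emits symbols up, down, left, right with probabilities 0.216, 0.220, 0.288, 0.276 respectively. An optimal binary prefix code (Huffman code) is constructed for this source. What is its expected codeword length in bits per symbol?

2 bits/symbol

Repeatedly combine the two least-probable nodes; the expected code length is the sum of the merged weights.
merge 27/125 + 11/50 → 109/250
merge 69/250 + 36/125 → 141/250
merge 109/250 + 141/250 → 1
L = 109/250 + 141/250 + 1 = 2 bits/symbol.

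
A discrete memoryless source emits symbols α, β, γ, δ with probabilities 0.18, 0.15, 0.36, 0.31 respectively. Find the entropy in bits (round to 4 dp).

1.9103 bits

H = −Σ pᵢ log₂ pᵢ.
−0.18·log₂(0.18) = 0.4453
−0.15·log₂(0.15) = 0.4105
−0.36·log₂(0.36) = 0.5306
−0.31·log₂(0.31) = 0.5238
Sum ≈ 1.9103 → 1.9103 bits.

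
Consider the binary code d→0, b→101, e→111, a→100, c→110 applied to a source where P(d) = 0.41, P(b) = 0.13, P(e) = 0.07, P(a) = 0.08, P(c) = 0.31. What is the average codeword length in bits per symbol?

L̄ = Σ pᵢ·ℓᵢ = 0.41·1 + 0.13·3 + 0.07·3 + 0.08·3 + 0.31·3 = 2.18 bits/symbol.

2.18 bits/symbol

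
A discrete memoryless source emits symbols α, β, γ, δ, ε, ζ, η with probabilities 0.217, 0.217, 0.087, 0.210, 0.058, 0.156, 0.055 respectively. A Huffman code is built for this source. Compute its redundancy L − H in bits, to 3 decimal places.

Entropy H = −Σ p log₂ p ≈ 2.6225 bits.
Huffman merges: 11/200+29/500→113/1000; 87/1000+113/1000→1/5; 39/250+1/5→89/250; 21/100+217/1000→427/1000; 217/1000+89/250→573/1000; 427/1000+573/1000→1. L = 2669/1000 ≈ 2.6690.
L − H = 2.6690 − 2.6225 = 0.047 bits.

0.047 bits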